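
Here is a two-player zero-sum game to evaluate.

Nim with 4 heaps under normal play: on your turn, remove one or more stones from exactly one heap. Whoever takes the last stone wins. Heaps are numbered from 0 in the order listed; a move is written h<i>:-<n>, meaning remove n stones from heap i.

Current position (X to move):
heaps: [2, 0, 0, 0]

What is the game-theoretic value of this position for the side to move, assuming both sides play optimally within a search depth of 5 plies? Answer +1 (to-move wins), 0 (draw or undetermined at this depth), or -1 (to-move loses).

value((2,0,0,0), X) = +1

ply 1, X at (2,0,0,0) | h0:-1=-1→(1,0,0,0); h0:-2=+1→(0,0,0,0)*
ply 2: (0,0,0,0) is terminal -1 (O); from (2,0,0,0) depth 5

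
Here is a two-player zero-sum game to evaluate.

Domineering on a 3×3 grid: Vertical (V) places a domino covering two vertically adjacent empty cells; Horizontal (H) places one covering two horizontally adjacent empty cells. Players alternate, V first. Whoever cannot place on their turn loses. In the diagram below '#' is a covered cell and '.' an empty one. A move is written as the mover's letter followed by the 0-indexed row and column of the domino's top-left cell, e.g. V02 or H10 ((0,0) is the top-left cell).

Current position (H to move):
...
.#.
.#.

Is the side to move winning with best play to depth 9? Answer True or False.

H winning at [.../.#./.#.]: False

p1 H@[.../.#./.#.]: H00[##./.#./.#.]-1* H01[.##/.#./.#.]-1
p2 V@[##./.#./.#.]: V02[###/.##/.#.]+1* V10[##./##./##.]+1 V12[##./.##/.##]+1
p3 H@[###/.##/.#.] terminal -1; root [.../.#./.#.] d9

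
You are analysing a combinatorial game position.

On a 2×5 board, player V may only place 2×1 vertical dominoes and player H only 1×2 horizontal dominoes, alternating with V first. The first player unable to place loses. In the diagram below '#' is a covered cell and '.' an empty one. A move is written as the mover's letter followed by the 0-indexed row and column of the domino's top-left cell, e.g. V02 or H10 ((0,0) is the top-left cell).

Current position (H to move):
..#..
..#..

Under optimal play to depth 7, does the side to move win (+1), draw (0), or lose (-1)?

value(..#../..#.., H) = -1

[..#../..#..] H move#1: H00:-1/###../..#..*, H03:-1/..###/..#.., H10:-1/..#../###.., H13:-1/..#../..###
[###../..#..] V move#2: V03:+1/####./..##.*, V04:+1/###.#/..#.#
[####./..##.] H move#3: H10:-1/####./####.*
[####./####.] V move#4: V04:+1/#####/#####*
[#####/#####] end (terminal -1, H#5); searched ..#../..#.. to 7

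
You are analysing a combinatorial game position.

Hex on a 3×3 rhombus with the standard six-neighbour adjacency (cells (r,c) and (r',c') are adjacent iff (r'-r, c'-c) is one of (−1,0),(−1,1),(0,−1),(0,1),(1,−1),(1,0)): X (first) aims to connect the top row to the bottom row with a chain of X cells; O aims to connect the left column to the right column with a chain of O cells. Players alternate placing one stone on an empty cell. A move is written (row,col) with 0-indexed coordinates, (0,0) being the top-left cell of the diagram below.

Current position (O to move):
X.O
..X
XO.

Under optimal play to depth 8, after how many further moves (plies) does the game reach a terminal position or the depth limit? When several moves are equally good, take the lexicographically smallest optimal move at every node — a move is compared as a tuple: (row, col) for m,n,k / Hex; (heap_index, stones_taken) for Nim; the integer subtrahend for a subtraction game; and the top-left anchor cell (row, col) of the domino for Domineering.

PV length from [X.O/..X/XO.]: 3 plies

ply 1, O at X.O/..X/XO. | (0,1)=-1→XOO/..X/XO.; (1,0)=+1→X.O/O.X/XO.*; (1,1)=-1→X.O/.OX/XO.; (2,2)=-1→X.O/..X/XOO
ply 2, X at X.O/O.X/XO. | (0,1)=-1→XXO/O.X/XO.*; (1,1)=-1→X.O/OXX/XO.; (2,2)=-1→X.O/O.X/XOX
ply 3, O at XXO/O.X/XO. | (1,1)=+1→XXO/OOX/XO.*; (2,2)=-1→XXO/O.X/XOO
ply 4: XXO/OOX/XO. is terminal -1 (X); from X.O/..X/XO. depth 8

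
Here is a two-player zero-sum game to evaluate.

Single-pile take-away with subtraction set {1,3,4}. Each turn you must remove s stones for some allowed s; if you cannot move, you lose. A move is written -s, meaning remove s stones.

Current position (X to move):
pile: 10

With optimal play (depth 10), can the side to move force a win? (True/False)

X winning at [10]: True

p1 X@[10]: -1[9]+1* -3[7]+1 -4[6]-1
p2 O@[9]: -1[8]-1* -3[6]-1 -4[5]-1
p3 X@[8]: -1[7]+1* -3[5]-1 -4[4]-1
p4 O@[7]: -1[6]-1* -3[4]-1 -4[3]-1
p5 X@[6]: -1[5]-1 -3[3]-1 -4[2]+1*
p6 O@[2]: -1[1]-1*
p7 X@[1]: -1[0]+1*
p8 O@[0] terminal -1; root [10] d10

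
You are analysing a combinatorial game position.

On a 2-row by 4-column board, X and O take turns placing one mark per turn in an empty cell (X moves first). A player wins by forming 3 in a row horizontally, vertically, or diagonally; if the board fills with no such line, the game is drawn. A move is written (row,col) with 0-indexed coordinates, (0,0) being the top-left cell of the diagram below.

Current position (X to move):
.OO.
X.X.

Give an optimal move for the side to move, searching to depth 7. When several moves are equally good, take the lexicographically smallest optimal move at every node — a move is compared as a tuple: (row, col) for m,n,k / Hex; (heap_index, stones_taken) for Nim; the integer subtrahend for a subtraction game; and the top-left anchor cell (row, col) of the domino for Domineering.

X's best at [.OO./X.X.]: (1,1)

p1 X@[.OO./X.X.]: (0,0)[XOO./X.X.]-1 (0,3)[.OOX/X.X.]-1 (1,1)[.OO./XXX.]+1* (1,3)[.OO./X.XX]-1
p2 O@[.OO./XXX.] terminal -1; root [.OO./X.X.] d7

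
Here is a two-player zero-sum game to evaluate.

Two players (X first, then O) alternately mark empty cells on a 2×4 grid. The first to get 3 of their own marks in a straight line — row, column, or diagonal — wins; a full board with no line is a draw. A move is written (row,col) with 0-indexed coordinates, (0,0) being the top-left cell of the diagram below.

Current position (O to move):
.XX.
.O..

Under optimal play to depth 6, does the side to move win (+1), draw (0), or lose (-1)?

value(.XX./.O.., O) = -1

[.XX./.O..] O move#1: (0,0):-1/OXX./.O..*, (0,3):-1/.XXO/.O.., (1,0):-1/.XX./OO.., (1,2):-1/.XX./.OO., (1,3):-1/.XX./.O.O
[OXX./.O..] X move#2: (0,3):+1/OXXX/.O..*, (1,0):+0/OXX./XO.., (1,2):+0/OXX./.OX., (1,3):+0/OXX./.O.X
[OXXX/.O..] end (terminal -1, O#3); searched .XX./.O.. to 6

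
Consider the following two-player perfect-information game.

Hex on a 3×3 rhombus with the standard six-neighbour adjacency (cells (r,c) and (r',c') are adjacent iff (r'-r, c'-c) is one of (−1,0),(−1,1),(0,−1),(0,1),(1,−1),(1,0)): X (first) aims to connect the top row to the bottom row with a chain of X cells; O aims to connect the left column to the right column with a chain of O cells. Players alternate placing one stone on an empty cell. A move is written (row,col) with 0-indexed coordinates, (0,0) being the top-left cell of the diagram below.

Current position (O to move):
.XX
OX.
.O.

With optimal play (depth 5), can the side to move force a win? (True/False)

O winning at [.XX/OX./.O.]: True

ply 1, O at .XX/OX./.O. | (0,0)=-1→OXX/OX./.O.; (1,2)=-1→.XX/OXO/.O.; (2,0)=+1→.XX/OX./OO.*; (2,2)=-1→.XX/OX./.OO
ply 2, X at .XX/OX./OO. | (0,0)=-1→XXX/OX./OO.*; (1,2)=-1→.XX/OXX/OO.; (2,2)=-1→.XX/OX./OOX
ply 3, O at XXX/OX./OO. | (1,2)=+1→XXX/OXO/OO.*; (2,2)=+1→XXX/OX./OOO
ply 4: XXX/OXO/OO. is terminal -1 (X); from .XX/OX./.O. depth 5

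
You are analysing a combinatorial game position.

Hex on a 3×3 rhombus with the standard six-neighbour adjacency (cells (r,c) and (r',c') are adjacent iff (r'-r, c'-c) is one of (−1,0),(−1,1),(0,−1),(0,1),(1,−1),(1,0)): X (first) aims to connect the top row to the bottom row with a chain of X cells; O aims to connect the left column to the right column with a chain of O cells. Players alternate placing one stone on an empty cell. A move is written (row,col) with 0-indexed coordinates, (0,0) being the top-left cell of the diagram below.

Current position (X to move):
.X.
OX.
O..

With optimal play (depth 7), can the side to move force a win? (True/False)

p1 X@[.X./OX./O..]: (0,0)[XX./OX./O..]-1 (0,2)[.XX/OX./O..]-1 (1,2)[.X./OXX/O..]+1* (2,1)[.X./OX./OX.]+1 (2,2)[.X./OX./O.X]+1
p2 O@[.X./OXX/O..]: (0,0)[OX./OXX/O..]-1* (0,2)[.XO/OXX/O..]-1 (2,1)[.X./OXX/OO.]-1 (2,2)[.X./OXX/O.O]-1
p3 X@[OX./OXX/O..]: (0,2)[OXX/OXX/O..]+1* (2,1)[OX./OXX/OX.]+1 (2,2)[OX./OXX/O.X]+1
p4 O@[OXX/OXX/O..]: (2,1)[OXX/OXX/OO.]-1* (2,2)[OXX/OXX/O.O]-1
p5 X@[OXX/OXX/OO.]: (2,2)[OXX/OXX/OOX]+1*
p6 O@[OXX/OXX/OOX] terminal -1; root [.X./OX./O..] d7

X winning at [.X./OX./O..]: True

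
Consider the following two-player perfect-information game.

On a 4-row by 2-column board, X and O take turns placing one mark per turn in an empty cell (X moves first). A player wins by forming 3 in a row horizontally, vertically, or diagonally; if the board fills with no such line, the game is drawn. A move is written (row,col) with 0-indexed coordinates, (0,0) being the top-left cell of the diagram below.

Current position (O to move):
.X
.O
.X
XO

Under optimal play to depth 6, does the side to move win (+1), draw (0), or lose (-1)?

ply 1, O at .X/.O/.X/XO | (0,0)=+0→OX/.O/.X/XO*; (1,0)=+0→.X/OO/.X/XO; (2,0)=+0→.X/.O/OX/XO
ply 2, X at OX/.O/.X/XO | (1,0)=+0→OX/XO/.X/XO*; (2,0)=+0→OX/.O/XX/XO
ply 3, O at OX/XO/.X/XO | (2,0)=+0→OX/XO/OX/XO*
ply 4: OX/XO/OX/XO is terminal +0 (X); from .X/.O/.X/XO depth 6

value(.X/.O/.X/XO, O) = 0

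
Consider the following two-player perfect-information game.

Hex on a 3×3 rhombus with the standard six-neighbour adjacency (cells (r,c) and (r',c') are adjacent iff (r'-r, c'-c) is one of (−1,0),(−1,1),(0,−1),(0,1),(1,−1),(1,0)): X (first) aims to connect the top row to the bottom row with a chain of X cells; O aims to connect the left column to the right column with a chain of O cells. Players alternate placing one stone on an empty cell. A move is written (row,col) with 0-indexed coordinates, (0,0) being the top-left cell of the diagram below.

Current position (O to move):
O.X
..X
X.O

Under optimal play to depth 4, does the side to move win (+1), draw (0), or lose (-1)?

ply 1, O at O.X/..X/X.O | (0,1)=-1→OOX/..X/X.O*; (1,0)=-1→O.X/O.X/X.O; (1,1)=-1→O.X/.OX/X.O; (2,1)=-1→O.X/..X/XOO
ply 2, X at OOX/..X/X.O | (1,0)=+1→OOX/X.X/X.O*; (1,1)=+1→OOX/.XX/X.O; (2,1)=+1→OOX/..X/XXO
ply 3, O at OOX/X.X/X.O | (1,1)=-1→OOX/XOX/X.O*; (2,1)=-1→OOX/X.X/XOO
ply 4, X at OOX/XOX/X.O | (2,1)=+1→OOX/XOX/XXO*
ply 5: OOX/XOX/XXO is terminal -1 (O); from O.X/..X/X.O depth 4

value(O.X/..X/X.O, O) = -1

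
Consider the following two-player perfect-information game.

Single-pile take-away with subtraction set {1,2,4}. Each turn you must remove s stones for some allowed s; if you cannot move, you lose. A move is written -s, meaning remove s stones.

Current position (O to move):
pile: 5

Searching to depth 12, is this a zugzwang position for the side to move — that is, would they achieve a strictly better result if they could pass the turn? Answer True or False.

zugzwang(5, O) = False

p1 O@[5]: -1[4]-1 -2[3]+1* -4[1]-1
p2 X@[3]: -1[2]-1* -2[1]-1
p3 O@[2]: -1[1]-1 -2[0]+1*
p4 X@[0] terminal -1; root [5] d12
suppose O passes — search the same position with X to move:
pass> p1 X@[5]: -1[4]-1 -2[3]+1* -4[1]-1
pass> p2 O@[3]: -1[2]-1* -2[1]-1
pass> p3 X@[2]: -1[1]-1 -2[0]+1*
pass> p4 O@[0] terminal -1; root [5] d12
for O: play +1, pass -1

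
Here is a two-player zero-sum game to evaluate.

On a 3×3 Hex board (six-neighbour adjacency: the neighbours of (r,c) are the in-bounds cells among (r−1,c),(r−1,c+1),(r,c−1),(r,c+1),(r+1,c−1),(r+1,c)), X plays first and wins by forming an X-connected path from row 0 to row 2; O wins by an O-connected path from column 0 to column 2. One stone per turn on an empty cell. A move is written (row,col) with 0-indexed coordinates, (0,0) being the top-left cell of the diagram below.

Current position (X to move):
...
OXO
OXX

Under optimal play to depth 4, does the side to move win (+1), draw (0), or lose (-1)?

[.../OXO/OXX] X move#1: (0,0):+1/X../OXO/OXX*, (0,1):+1/.X./OXO/OXX, (0,2):+1/..X/OXO/OXX
[X../OXO/OXX] O move#2: (0,1):-1/XO./OXO/OXX*, (0,2):-1/X.O/OXO/OXX
[XO./OXO/OXX] X move#3: (0,2):+1/XOX/OXO/OXX*
[XOX/OXO/OXX] end (terminal -1, O#4); searched .../OXO/OXX to 4

value(.../OXO/OXX, X) = +1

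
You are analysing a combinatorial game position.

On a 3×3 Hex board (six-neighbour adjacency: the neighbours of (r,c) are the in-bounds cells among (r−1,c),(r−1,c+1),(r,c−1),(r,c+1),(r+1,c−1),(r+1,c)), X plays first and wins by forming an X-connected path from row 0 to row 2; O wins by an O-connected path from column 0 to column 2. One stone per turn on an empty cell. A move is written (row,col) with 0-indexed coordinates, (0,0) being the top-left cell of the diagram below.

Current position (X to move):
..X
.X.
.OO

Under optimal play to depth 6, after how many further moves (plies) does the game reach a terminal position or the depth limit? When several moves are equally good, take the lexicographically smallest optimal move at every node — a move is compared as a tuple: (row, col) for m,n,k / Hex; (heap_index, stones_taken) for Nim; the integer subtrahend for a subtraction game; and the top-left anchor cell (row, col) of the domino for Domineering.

PV length from [..X/.X./.OO]: 1 ply

[..X/.X./.OO] X move#1: (0,0):-1/X.X/.X./.OO, (0,1):-1/.XX/.X./.OO, (1,0):-1/..X/XX./.OO, (1,2):-1/..X/.XX/.OO, (2,0):+1/..X/.X./XOO*
[..X/.X./XOO] end (terminal -1, O#2); searched ..X/.X./.OO to 6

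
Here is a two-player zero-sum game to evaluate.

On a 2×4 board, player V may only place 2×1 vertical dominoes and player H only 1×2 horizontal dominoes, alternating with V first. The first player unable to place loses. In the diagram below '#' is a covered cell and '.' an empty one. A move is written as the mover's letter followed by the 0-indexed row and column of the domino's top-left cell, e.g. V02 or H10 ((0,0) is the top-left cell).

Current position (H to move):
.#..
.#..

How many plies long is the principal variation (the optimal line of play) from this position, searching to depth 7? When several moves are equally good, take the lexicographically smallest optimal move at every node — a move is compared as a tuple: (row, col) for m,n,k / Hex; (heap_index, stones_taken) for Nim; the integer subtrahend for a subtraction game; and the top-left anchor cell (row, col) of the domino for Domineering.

PV length from [.#../.#..]: 3 plies

ply 1, H at .#../.#.. | H02=+1→.###/.#..*; H12=+1→.#../.###
ply 2, V at .###/.#.. | V00=-1→####/##..*
ply 3, H at ####/##.. | H12=+1→####/####*
ply 4: ####/#### is terminal -1 (V); from .#../.#.. depth 7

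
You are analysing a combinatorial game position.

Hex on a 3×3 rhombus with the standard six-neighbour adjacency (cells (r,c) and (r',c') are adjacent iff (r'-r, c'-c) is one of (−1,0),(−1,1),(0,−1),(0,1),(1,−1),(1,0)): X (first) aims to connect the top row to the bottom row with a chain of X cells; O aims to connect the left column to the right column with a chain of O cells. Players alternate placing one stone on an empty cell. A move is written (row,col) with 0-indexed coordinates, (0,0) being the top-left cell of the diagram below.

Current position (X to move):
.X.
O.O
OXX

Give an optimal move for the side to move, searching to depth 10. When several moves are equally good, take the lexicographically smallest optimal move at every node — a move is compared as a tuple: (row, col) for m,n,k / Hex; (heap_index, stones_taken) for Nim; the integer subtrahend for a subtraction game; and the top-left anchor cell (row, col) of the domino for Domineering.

X's best at [.X./O.O/OXX]: (1,1)

p1 X@[.X./O.O/OXX]: (0,0)[XX./O.O/OXX]-1 (0,2)[.XX/O.O/OXX]-1 (1,1)[.X./OXO/OXX]+1*
p2 O@[.X./OXO/OXX] terminal -1; root [.X./O.O/OXX] d10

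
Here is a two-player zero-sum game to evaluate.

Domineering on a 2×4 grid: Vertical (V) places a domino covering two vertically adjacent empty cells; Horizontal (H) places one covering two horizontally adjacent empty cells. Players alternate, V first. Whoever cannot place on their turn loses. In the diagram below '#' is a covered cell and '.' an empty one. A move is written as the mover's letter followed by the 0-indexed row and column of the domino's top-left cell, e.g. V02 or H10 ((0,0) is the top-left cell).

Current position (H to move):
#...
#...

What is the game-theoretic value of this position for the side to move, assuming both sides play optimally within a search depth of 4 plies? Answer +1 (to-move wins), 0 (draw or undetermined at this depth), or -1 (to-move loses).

[#.../#...] H move#1: H01:+1/###./#...*, H02:+1/#.##/#..., H11:+1/#.../###., H12:+1/#.../#.##
[###./#...] V move#2: V03:-1/####/#..#*
[####/#..#] H move#3: H11:+1/####/####*
[####/####] end (terminal -1, V#4); searched #.../#... to 4

value(#.../#..., H) = +1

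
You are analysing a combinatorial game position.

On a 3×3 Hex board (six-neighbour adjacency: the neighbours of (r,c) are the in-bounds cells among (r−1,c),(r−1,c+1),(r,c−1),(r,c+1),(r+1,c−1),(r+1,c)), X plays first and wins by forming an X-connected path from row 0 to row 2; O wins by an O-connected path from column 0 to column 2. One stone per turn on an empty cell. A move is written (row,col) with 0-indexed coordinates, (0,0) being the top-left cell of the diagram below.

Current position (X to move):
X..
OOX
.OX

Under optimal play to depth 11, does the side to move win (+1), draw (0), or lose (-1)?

[X../OOX/.OX] X move#1: (0,1):-1/XX./OOX/.OX, (0,2):+1/X.X/OOX/.OX*, (2,0):-1/X../OOX/XOX
[X.X/OOX/.OX] end (terminal -1, O#2); searched X../OOX/.OX to 11

value(X../OOX/.OX, X) = +1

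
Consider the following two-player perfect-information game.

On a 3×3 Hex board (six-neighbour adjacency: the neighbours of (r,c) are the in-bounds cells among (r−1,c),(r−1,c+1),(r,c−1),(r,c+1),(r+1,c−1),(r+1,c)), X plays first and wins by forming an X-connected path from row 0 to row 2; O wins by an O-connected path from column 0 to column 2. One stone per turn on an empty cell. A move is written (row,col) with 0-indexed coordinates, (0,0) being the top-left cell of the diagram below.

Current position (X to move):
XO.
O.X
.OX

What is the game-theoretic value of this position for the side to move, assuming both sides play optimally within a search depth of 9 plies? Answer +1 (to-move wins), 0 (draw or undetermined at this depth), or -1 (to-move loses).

[XO./O.X/.OX] X move#1: (0,2):+1/XOX/O.X/.OX*, (1,1):-1/XO./OXX/.OX, (2,0):-1/XO./O.X/XOX
[XOX/O.X/.OX] end (terminal -1, O#2); searched XO./O.X/.OX to 9

value(XO./O.X/.OX, X) = +1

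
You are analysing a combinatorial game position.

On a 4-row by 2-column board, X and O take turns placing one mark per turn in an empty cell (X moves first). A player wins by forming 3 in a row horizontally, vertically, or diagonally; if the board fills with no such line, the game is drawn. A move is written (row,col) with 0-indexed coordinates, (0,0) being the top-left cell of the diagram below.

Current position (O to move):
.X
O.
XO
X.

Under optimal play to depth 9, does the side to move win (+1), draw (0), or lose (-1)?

value(.X/O./XO/X., O) = 0

[.X/O./XO/X.] O move#1: (0,0):+0/OX/O./XO/X.*, (1,1):+0/.X/OO/XO/X., (3,1):+0/.X/O./XO/XO
[OX/O./XO/X.] X move#2: (1,1):+0/OX/OX/XO/X.*, (3,1):+0/OX/O./XO/XX
[OX/OX/XO/X.] O move#3: (3,1):+0/OX/OX/XO/XO*
[OX/OX/XO/XO] end (terminal +0, X#4); searched .X/O./XO/X. to 9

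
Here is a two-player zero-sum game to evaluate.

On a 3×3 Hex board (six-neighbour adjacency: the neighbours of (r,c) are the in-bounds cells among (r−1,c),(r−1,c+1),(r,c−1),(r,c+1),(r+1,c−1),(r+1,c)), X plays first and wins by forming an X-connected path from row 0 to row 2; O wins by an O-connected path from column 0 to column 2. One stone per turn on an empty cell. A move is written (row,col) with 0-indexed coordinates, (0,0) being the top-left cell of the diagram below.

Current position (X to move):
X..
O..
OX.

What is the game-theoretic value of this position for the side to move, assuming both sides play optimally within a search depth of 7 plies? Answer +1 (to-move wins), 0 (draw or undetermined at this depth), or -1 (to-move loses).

[X../O../OX.] X move#1: (0,1):-1/XX./O../OX., (0,2):+1/X.X/O../OX.*, (1,1):+1/X../OX./OX., (1,2):-1/X../O.X/OX., (2,2):-1/X../O../OXX
[X.X/O../OX.] O move#2: (0,1):-1/XOX/O../OX.*, (1,1):-1/X.X/OO./OX., (1,2):-1/X.X/O.O/OX., (2,2):-1/X.X/O../OXO
[XOX/O../OX.] X move#3: (1,1):+1/XOX/OX./OX.*, (1,2):+1/XOX/O.X/OX., (2,2):+1/XOX/O../OXX
[XOX/OX./OX.] end (terminal -1, O#4); searched X../O../OX. to 7

value(X../O../OX., X) = +1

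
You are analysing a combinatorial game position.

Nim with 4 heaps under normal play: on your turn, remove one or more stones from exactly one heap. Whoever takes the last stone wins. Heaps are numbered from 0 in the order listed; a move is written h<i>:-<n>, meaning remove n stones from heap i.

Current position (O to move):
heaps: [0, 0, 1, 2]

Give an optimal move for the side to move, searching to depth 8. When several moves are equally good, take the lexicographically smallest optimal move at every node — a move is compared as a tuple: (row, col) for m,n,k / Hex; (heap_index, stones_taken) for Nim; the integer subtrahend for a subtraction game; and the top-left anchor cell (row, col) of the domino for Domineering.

p1 O@[(0,0,1,2)]: h2:-1[(0,0,0,2)]-1 h3:-1[(0,0,1,1)]+1* h3:-2[(0,0,1,0)]-1
p2 X@[(0,0,1,1)]: h2:-1[(0,0,0,1)]-1* h3:-1[(0,0,1,0)]-1
p3 O@[(0,0,0,1)]: h3:-1[(0,0,0,0)]+1*
p4 X@[(0,0,0,0)] terminal -1; root [(0,0,1,2)] d8

O's best at [(0,0,1,2)]: h3:-1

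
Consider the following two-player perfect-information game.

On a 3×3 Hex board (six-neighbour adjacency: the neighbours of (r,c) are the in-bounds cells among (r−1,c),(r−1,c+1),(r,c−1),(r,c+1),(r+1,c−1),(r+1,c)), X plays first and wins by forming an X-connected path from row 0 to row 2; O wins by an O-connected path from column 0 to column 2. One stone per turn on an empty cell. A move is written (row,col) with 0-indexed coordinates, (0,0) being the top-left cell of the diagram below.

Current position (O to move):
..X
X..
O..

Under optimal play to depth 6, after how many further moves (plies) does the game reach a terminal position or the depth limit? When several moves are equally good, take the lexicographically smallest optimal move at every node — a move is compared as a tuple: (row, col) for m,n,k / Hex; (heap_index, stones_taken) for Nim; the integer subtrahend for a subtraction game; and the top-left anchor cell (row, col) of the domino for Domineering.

PV length from [..X/X../O..]: 5 plies

[..X/X../O..] O move#1: (0,0):-1/O.X/X../O.., (0,1):-1/.OX/X../O.., (1,1):-1/..X/XO./O.., (1,2):+1/..X/X.O/O..*, (2,1):+1/..X/X../OO., (2,2):-1/..X/X../O.O
[..X/X.O/O..] X move#2: (0,0):-1/X.X/X.O/O..*, (0,1):-1/.XX/X.O/O.., (1,1):-1/..X/XXO/O.., (2,1):-1/..X/X.O/OX., (2,2):-1/..X/X.O/O.X
[X.X/X.O/O..] O move#3: (0,1):+1/XOX/X.O/O..*, (1,1):+1/X.X/XOO/O.., (2,1):+1/X.X/X.O/OO., (2,2):+1/X.X/X.O/O.O
[XOX/X.O/O..] X move#4: (1,1):-1/XOX/XXO/O..*, (2,1):-1/XOX/X.O/OX., (2,2):-1/XOX/X.O/O.X
[XOX/XXO/O..] O move#5: (2,1):+1/XOX/XXO/OO.*, (2,2):-1/XOX/XXO/O.O
[XOX/XXO/OO.] end (terminal -1, X#6); searched ..X/X../O.. to 6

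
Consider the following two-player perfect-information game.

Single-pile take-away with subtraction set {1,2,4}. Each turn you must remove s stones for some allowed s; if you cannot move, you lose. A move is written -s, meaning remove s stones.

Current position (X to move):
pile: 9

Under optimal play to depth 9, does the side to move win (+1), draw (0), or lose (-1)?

value(9, X) = -1

ply 1, X at 9 | -1=-1→8*; -2=-1→7; -4=-1→5
ply 2, O at 8 | -1=-1→7; -2=+1→6*; -4=-1→4
ply 3, X at 6 | -1=-1→5*; -2=-1→4; -4=-1→2
ply 4, O at 5 | -1=-1→4; -2=+1→3*; -4=-1→1
ply 5, X at 3 | -1=-1→2*; -2=-1→1
ply 6, O at 2 | -1=-1→1; -2=+1→0*
ply 7: 0 is terminal -1 (X); from 9 depth 9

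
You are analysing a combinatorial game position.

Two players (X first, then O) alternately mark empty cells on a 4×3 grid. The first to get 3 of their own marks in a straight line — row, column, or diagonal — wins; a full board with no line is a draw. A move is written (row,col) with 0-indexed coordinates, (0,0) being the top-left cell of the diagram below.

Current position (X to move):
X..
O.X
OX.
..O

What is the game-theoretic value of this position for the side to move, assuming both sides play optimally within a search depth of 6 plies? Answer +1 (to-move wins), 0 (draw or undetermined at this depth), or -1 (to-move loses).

value(X../O.X/OX./..O, X) = +1

ply 1, X at X../O.X/OX./..O | (0,1)=-1→XX./O.X/OX./..O; (0,2)=-1→X.X/O.X/OX./..O; (1,1)=-1→X../OXX/OX./..O; (2,2)=-1→X../O.X/OXX/..O; (3,0)=+1→X../O.X/OX./X.O*; (3,1)=-1→X../O.X/OX./.XO
ply 2: X../O.X/OX./X.O is terminal -1 (O); from X../O.X/OX./..O depth 6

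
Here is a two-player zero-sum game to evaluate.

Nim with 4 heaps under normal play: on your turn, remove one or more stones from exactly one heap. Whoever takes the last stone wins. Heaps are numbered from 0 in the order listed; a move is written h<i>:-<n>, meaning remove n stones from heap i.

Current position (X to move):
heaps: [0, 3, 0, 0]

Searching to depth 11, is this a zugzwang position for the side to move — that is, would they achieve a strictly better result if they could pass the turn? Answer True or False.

ply 1, X at (0,3,0,0) | h1:-1=-1→(0,2,0,0); h1:-2=-1→(0,1,0,0); h1:-3=+1→(0,0,0,0)*
ply 2: (0,0,0,0) is terminal -1 (O); from (0,3,0,0) depth 11
pass branch (O moves first from the same position):
  | ply 1, O at (0,3,0,0) | h1:-1=-1→(0,2,0,0); h1:-2=-1→(0,1,0,0); h1:-3=+1→(0,0,0,0)*
  | ply 2: (0,0,0,0) is terminal -1 (X); from (0,3,0,0) depth 11
X moving scores +1; X passing scores -1

zugzwang((0,3,0,0), X) = False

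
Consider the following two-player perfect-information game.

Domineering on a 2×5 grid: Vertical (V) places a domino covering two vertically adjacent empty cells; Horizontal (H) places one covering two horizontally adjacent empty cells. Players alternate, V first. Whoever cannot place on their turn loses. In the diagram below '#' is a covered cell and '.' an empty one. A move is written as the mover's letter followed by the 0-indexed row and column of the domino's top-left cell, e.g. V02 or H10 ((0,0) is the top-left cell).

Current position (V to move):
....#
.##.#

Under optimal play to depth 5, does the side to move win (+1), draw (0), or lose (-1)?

p1 V@[....#/.##.#]: V00[#...#/###.#]-1* V03[...##/.####]-1
p2 H@[#...#/###.#]: H01[###.#/###.#]-1 H02[#.###/###.#]+1*
p3 V@[#.###/###.#] terminal -1; root [....#/.##.#] d5

value(....#/.##.#, V) = -1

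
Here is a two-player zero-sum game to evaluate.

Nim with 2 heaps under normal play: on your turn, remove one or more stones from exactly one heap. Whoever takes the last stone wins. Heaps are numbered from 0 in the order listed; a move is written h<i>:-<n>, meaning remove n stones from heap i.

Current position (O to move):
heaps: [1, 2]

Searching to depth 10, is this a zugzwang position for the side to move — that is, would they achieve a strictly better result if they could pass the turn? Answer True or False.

p1 O@[(1,2)]: h0:-1[(0,2)]-1 h1:-1[(1,1)]+1* h1:-2[(1,0)]-1
p2 X@[(1,1)]: h0:-1[(0,1)]-1* h1:-1[(1,0)]-1
p3 O@[(0,1)]: h1:-1[(0,0)]+1*
p4 X@[(0,0)] terminal -1; root [(1,2)] d10
suppose O passes — search the same position with X to move:
pass> p1 X@[(1,2)]: h0:-1[(0,2)]-1 h1:-1[(1,1)]+1* h1:-2[(1,0)]-1
pass> p2 O@[(1,1)]: h0:-1[(0,1)]-1* h1:-1[(1,0)]-1
pass> p3 X@[(0,1)]: h1:-1[(0,0)]+1*
pass> p4 O@[(0,0)] terminal -1; root [(1,2)] d10
for O: play +1, pass -1

zugzwang((1,2), O) = False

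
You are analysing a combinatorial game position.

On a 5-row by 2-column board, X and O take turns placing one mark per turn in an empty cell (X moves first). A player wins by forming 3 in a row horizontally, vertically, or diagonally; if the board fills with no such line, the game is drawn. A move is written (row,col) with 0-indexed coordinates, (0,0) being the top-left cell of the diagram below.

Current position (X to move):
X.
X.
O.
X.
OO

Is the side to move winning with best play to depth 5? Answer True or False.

p1 X@[X./X./O./X./OO]: (0,1)[XX/X./O./X./OO]+0* (1,1)[X./XX/O./X./OO]+0 (2,1)[X./X./OX/X./OO]+0 (3,1)[X./X./O./XX/OO]+0
p2 O@[XX/X./O./X./OO]: (1,1)[XX/XO/O./X./OO]+0* (2,1)[XX/X./OO/X./OO]+0 (3,1)[XX/X./O./XO/OO]+0
p3 X@[XX/XO/O./X./OO]: (2,1)[XX/XO/OX/X./OO]+0* (3,1)[XX/XO/O./XX/OO]+0
p4 O@[XX/XO/OX/X./OO]: (3,1)[XX/XO/OX/XO/OO]+0*
p5 X@[XX/XO/OX/XO/OO] terminal +0; root [X./X./O./X./OO] d5

X winning at [X./X./O./X./OO]: False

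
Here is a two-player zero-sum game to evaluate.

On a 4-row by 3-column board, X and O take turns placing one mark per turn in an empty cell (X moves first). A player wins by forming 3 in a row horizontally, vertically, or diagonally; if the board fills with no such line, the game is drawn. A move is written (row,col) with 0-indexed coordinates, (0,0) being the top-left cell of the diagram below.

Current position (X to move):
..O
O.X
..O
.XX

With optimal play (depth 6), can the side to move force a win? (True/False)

ply 1, X at ..O/O.X/..O/.XX | (0,0)=+0→X.O/O.X/..O/.XX; (0,1)=+0→.XO/O.X/..O/.XX; (1,1)=+1→..O/OXX/..O/.XX*; (2,0)=+0→..O/O.X/X.O/.XX; (2,1)=+1→..O/O.X/.XO/.XX; (3,0)=+1→..O/O.X/..O/XXX
ply 2, O at ..O/OXX/..O/.XX | (0,0)=-1→O.O/OXX/..O/.XX*; (0,1)=-1→.OO/OXX/..O/.XX; (2,0)=-1→..O/OXX/O.O/.XX; (2,1)=-1→..O/OXX/.OO/.XX; (3,0)=-1→..O/OXX/..O/OXX
ply 3, X at O.O/OXX/..O/.XX | (0,1)=-1→OXO/OXX/..O/.XX; (2,0)=-1→O.O/OXX/X.O/.XX; (2,1)=+1→O.O/OXX/.XO/.XX*; (3,0)=+1→O.O/OXX/..O/XXX
ply 4: O.O/OXX/.XO/.XX is terminal -1 (O); from ..O/O.X/..O/.XX depth 6

X winning at [..O/O.X/..O/.XX]: True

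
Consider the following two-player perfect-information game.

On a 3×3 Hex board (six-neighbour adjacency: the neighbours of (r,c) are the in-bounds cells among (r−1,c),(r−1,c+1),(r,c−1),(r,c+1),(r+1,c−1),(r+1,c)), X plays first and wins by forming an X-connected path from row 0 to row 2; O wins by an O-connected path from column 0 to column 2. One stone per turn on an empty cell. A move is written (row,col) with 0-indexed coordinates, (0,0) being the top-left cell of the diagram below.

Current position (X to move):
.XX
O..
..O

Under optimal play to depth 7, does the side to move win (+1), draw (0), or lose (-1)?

[.XX/O../..O] X move#1: (0,0):-1/XXX/O../..O, (1,1):+1/.XX/OX./..O*, (1,2):-1/.XX/O.X/..O, (2,0):-1/.XX/O../X.O, (2,1):+1/.XX/O../.XO
[.XX/OX./..O] O move#2: (0,0):-1/OXX/OX./..O*, (1,2):-1/.XX/OXO/..O, (2,0):-1/.XX/OX./O.O, (2,1):-1/.XX/OX./.OO
[OXX/OX./..O] X move#3: (1,2):+1/OXX/OXX/..O*, (2,0):+1/OXX/OX./X.O, (2,1):+1/OXX/OX./.XO
[OXX/OXX/..O] O move#4: (2,0):-1/OXX/OXX/O.O*, (2,1):-1/OXX/OXX/.OO
[OXX/OXX/O.O] X move#5: (2,1):+1/OXX/OXX/OXO*
[OXX/OXX/OXO] end (terminal -1, O#6); searched .XX/O../..O to 7

value(.XX/O../..O, X) = +1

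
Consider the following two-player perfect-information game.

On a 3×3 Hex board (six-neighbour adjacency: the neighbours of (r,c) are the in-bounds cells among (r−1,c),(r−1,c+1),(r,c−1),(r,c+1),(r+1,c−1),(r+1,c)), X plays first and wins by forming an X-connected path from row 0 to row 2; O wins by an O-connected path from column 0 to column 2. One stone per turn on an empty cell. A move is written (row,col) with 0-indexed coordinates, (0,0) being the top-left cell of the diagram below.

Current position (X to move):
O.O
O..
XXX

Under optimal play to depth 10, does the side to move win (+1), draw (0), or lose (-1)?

value(O.O/O../XXX, X) = -1

ply 1, X at O.O/O../XXX | (0,1)=-1→OXO/O../XXX*; (1,1)=-1→O.O/OX./XXX; (1,2)=-1→O.O/O.X/XXX
ply 2, O at OXO/O../XXX | (1,1)=+1→OXO/OO./XXX*; (1,2)=-1→OXO/O.O/XXX
ply 3: OXO/OO./XXX is terminal -1 (X); from O.O/O../XXX depth 10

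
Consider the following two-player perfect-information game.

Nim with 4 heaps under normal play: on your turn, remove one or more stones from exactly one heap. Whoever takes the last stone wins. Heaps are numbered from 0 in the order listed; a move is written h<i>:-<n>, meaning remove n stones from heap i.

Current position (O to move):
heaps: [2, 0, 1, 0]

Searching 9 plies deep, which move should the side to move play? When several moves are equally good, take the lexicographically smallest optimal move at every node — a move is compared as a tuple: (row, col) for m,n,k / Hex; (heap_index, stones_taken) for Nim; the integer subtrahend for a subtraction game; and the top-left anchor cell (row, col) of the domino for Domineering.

[(2,0,1,0)] O move#1: h0:-1:+1/(1,0,1,0)*, h0:-2:-1/(0,0,1,0), h2:-1:-1/(2,0,0,0)
[(1,0,1,0)] X move#2: h0:-1:-1/(0,0,1,0)*, h2:-1:-1/(1,0,0,0)
[(0,0,1,0)] O move#3: h2:-1:+1/(0,0,0,0)*
[(0,0,0,0)] end (terminal -1, X#4); searched (2,0,1,0) to 9

O's best at [(2,0,1,0)]: h0:-1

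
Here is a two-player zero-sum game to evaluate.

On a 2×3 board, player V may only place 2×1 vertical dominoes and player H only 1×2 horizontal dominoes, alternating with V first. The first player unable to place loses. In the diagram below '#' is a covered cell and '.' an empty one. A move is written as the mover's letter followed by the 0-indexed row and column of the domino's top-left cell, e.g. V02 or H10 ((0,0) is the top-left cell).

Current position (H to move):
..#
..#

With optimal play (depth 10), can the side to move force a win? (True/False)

p1 H@[..#/..#]: H00[###/..#]+1* H10[..#/###]+1
p2 V@[###/..#] terminal -1; root [..#/..#] d10

H winning at [..#/..#]: True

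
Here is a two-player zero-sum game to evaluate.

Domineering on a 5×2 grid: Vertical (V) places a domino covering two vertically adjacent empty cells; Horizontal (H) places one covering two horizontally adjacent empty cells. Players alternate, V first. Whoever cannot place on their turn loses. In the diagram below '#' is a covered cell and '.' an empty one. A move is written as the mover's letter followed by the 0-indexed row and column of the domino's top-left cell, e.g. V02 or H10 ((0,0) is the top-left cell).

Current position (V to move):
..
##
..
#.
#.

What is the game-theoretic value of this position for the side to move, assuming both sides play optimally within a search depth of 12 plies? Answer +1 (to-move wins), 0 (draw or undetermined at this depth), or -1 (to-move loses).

p1 V@[../##/../#./#.]: V21[../##/.#/##/#.]-1* V31[../##/../##/##]-1
p2 H@[../##/.#/##/#.]: H00[##/##/.#/##/#.]+1*
p3 V@[##/##/.#/##/#.] terminal -1; root [../##/../#./#.] d12

value(../##/../#./#., V) = -1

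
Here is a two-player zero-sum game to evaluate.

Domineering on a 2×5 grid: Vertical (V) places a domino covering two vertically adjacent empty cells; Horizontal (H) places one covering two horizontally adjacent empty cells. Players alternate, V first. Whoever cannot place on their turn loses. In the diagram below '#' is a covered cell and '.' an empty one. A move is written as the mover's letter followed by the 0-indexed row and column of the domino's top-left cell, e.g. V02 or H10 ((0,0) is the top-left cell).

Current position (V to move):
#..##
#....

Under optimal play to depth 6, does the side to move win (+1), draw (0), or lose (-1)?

value(#..##/#...., V) = +1

[#..##/#....] V move#1: V01:-1/##.##/##..., V02:+1/#.###/#.#..*
[#.###/#.#..] H move#2: H13:-1/#.###/#.###*
[#.###/#.###] V move#3: V01:+1/#####/#####*
[#####/#####] end (terminal -1, H#4); searched #..##/#.... to 6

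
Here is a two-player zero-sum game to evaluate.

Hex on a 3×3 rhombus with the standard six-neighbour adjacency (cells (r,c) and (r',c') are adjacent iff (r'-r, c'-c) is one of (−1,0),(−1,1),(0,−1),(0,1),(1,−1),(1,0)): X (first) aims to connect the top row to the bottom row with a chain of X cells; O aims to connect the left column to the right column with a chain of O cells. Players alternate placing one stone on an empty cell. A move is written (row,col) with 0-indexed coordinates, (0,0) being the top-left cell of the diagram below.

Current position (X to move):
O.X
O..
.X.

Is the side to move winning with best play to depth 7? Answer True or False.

X winning at [O.X/O../.X.]: True

ply 1, X at O.X/O../.X. | (0,1)=+1→OXX/O../.X.*; (1,1)=+1→O.X/OX./.X.; (1,2)=+1→O.X/O.X/.X.; (2,0)=+1→O.X/O../XX.; (2,2)=+1→O.X/O../.XX
ply 2, O at OXX/O../.X. | (1,1)=-1→OXX/OO./.X.*; (1,2)=-1→OXX/O.O/.X.; (2,0)=-1→OXX/O../OX.; (2,2)=-1→OXX/O../.XO
ply 3, X at OXX/OO./.X. | (1,2)=+1→OXX/OOX/.X.*; (2,0)=-1→OXX/OO./XX.; (2,2)=-1→OXX/OO./.XX
ply 4: OXX/OOX/.X. is terminal -1 (O); from O.X/O../.X. depth 7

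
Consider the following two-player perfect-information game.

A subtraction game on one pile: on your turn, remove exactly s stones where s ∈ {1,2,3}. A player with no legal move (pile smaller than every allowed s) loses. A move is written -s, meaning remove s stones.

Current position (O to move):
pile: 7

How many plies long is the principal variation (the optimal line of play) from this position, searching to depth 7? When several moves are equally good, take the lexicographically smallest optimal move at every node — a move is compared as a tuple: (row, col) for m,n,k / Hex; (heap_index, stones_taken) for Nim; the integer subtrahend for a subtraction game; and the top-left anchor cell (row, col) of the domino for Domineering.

ply 1, O at 7 | -1=-1→6; -2=-1→5; -3=+1→4*
ply 2, X at 4 | -1=-1→3*; -2=-1→2; -3=-1→1
ply 3, O at 3 | -1=-1→2; -2=-1→1; -3=+1→0*
ply 4: 0 is terminal -1 (X); from 7 depth 7

PV length from [7]: 3 plies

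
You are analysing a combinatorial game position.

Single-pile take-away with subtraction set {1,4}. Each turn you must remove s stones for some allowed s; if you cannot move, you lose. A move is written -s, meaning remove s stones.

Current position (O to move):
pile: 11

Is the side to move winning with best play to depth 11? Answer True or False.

O winning at [11]: True

ply 1, O at 11 | -1=+1→10*; -4=+1→7
ply 2, X at 10 | -1=-1→9*; -4=-1→6
ply 3, O at 9 | -1=-1→8; -4=+1→5*
ply 4, X at 5 | -1=-1→4*; -4=-1→1
ply 5, O at 4 | -1=-1→3; -4=+1→0*
ply 6: 0 is terminal -1 (X); from 11 depth 11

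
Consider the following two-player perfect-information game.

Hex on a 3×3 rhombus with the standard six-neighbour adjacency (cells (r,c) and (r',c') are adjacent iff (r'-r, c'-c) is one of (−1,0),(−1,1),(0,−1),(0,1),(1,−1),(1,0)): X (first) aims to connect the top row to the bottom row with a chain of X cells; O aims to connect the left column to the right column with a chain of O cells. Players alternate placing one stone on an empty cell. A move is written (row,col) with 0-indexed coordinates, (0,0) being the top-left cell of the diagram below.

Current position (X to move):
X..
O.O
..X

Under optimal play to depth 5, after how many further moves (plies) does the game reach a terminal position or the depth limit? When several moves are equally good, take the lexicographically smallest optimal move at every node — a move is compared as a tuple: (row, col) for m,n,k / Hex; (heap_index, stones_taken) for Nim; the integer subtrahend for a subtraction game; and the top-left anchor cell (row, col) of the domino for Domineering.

PV length from [X../O.O/..X]: 5 plies

p1 X@[X../O.O/..X]: (0,1)[XX./O.O/..X]-1 (0,2)[X.X/O.O/..X]-1 (1,1)[X../OXO/..X]+1* (2,0)[X../O.O/X.X]-1 (2,1)[X../O.O/.XX]-1
p2 O@[X../OXO/..X]: (0,1)[XO./OXO/..X]-1* (0,2)[X.O/OXO/..X]-1 (2,0)[X../OXO/O.X]-1 (2,1)[X../OXO/.OX]-1
p3 X@[XO./OXO/..X]: (0,2)[XOX/OXO/..X]+1* (2,0)[XO./OXO/X.X]-1 (2,1)[XO./OXO/.XX]-1
p4 O@[XOX/OXO/..X]: (2,0)[XOX/OXO/O.X]-1* (2,1)[XOX/OXO/.OX]-1
p5 X@[XOX/OXO/O.X]: (2,1)[XOX/OXO/OXX]+1*
p6 O@[XOX/OXO/OXX] terminal -1; root [X../O.O/..X] d5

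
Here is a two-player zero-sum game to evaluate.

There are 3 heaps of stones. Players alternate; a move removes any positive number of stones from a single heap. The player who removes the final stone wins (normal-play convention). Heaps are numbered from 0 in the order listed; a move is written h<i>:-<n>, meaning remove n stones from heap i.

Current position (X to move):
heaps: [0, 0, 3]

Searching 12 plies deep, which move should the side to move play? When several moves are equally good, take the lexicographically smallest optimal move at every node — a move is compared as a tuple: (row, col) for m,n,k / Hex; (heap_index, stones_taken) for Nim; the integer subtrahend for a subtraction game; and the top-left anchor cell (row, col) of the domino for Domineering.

X's best at [(0,0,3)]: h2:-3

p1 X@[(0,0,3)]: h2:-1[(0,0,2)]-1 h2:-2[(0,0,1)]-1 h2:-3[(0,0,0)]+1*
p2 O@[(0,0,0)] terminal -1; root [(0,0,3)] d12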